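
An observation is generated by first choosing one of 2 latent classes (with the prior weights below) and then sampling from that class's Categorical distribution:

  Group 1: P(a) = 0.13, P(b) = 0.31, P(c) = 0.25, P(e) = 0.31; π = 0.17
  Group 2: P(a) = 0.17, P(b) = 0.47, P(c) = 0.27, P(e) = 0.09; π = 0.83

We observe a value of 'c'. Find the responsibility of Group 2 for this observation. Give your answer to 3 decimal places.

0.841

The responsibility of component k is π_k f_k(x) divided by Σ_j π_j f_j(x).
Evaluate each component's likelihood at the observed value:
  L_1 = P(c | comp) = 0.25
  L_2 = P(c | comp) = 0.27
Multiply by the mixture weights:
  π_1·L_1 = 0.17 × 0.25 = 0.0425
  π_2·L_2 = 0.83 × 0.27 = 0.2241
Normaliser: 0.0425 + 0.2241 = 0.2666
P(Group 2 | x) = 0.2241 / 0.2666 ≈ 0.841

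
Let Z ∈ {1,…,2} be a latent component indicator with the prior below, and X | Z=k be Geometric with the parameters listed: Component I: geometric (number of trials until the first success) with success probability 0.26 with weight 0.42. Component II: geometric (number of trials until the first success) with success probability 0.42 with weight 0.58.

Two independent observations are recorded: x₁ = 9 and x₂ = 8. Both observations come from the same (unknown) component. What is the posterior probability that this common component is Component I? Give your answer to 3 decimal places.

By Bayes' theorem, P(k | x) = w_k f_k(x) / Σ_j w_j f_j(x).
Since both observations come from the same component, the likelihood for component k is f_k(x₁)·f_k(x₂).
  f_I = [0.0233791] × [0.0315933] = 0.000738622
  f_II = [0.00537865] × [0.00927353] = 4.98791e-05
Multiply by the mixture weights:
  w_I·f_I = 0.42 × 0.000738622 = 0.000310221
  w_II·f_II = 0.58 × 4.98791e-05 = 2.89299e-05
Denominator: 0.000310221 + 2.89299e-05 = 0.000339151
So the posterior for Component I is 0.000310221 / 0.000339151 ≈ 0.915.

0.915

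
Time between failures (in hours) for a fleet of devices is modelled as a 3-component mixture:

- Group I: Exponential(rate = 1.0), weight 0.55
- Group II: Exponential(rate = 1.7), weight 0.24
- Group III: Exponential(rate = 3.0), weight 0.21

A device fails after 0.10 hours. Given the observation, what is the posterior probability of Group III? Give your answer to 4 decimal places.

0.3567

The responsibility of component k is π_k f_k(x) divided by Σ_j π_j f_j(x).
Exponential densities:
  L_I = 0.904837
  L_II = 1.43423
  L_III = 2.22245
Weight by the priors:
  π_I·L_I = 0.55 × 0.904837 = 0.497661
  π_II·L_II = 0.24 × 1.43423 = 0.344215
  π_III·L_III = 0.21 × 2.22245 = 0.466715
Sum: 0.497661 + 0.344215 + 0.466715 = 1.30859
Responsibility of Group III: 0.466715 / 1.30859 ≈ 0.3567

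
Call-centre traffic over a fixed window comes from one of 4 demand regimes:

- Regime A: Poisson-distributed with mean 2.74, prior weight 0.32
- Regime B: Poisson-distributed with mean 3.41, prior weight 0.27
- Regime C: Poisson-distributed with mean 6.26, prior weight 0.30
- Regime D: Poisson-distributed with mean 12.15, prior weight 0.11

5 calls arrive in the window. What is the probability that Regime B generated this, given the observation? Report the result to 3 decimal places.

By Bayes' theorem, P(k | x) = P(Z=k) f_k(x) / Σ_j P(Z=j) f_j(x).
Poisson probabilities:
  f_A = 0.0831007
  f_B = 0.126954
  f_C = 0.153111
  f_D = 0.0116687
Unnormalised posteriors:
  P(Z=A)·f_A = 0.32 × 0.0831007 = 0.0265922
  P(Z=B)·f_B = 0.27 × 0.126954 = 0.0342776
  P(Z=C)·f_C = 0.30 × 0.153111 = 0.0459334
  P(Z=D)·f_D = 0.11 × 0.0116687 = 0.00128356
Sum: 0.0265922 + 0.0342776 + 0.0459334 + 0.00128356 = 0.108087
P(Regime B | x) ≈ 0.317

0.317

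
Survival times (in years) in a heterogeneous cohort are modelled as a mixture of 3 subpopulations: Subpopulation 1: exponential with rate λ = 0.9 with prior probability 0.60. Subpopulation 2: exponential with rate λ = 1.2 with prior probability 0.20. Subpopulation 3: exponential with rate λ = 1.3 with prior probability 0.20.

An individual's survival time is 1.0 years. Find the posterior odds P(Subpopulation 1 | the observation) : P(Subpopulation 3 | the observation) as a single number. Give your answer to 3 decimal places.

Posterior odds = (π_i f_i(x)) / (π_j f_j(x)); the normalising sum cancels.
Evaluate each component's likelihood at the observed value:
  f_1 = 0.365913
  f_2 = 0.361433
  f_3 = 0.354291
Posterior odds = (π_1·f_1) / (π_3·f_3) = (0.60·0.365913) / (0.20·0.354291) = 0.219548 / 0.0708583 ≈ 3.098

3.098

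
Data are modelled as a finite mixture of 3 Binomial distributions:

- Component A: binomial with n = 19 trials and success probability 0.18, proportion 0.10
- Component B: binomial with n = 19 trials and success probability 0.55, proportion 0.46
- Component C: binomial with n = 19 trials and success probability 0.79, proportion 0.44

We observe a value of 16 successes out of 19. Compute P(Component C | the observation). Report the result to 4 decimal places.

P(component k | x) = π_k·f_k(x) / marginal(x), where marginal(x) = Σ_j π_j·f_j(x).
Evaluate each component's likelihood at the observed value:
  f_A = C(19,16)·0.18^16·0.82^3 = 969·1.2144e-12·0.551368 = 6.48822e-10
  f_B = C(19,16)·0.55^16·0.45^3 = 969·7.01137e-05·0.091125 = 0.00619105
  f_C = C(19,16)·0.79^16·0.21^3 = 969·0.0230162·0.009261 = 0.206545
Prior × likelihood for each component:
  π_A·f_A = 0.10 × 6.48822e-10 = 6.48822e-11
  π_B·f_B = 0.46 × 0.00619105 = 0.00284788
  π_C·f_C = 0.44 × 0.206545 = 0.0908799
Denominator: 6.48822e-11 + 0.00284788 + 0.0908799 = 0.0937278
P(Component C | data) = 0.0908799 / 0.0937278 ≈ 0.9696

0.9696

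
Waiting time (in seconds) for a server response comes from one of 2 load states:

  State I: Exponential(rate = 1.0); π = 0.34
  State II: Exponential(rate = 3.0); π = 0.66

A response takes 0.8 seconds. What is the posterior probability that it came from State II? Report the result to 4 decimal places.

By Bayes' theorem, P(k | x) = w_k f_k(x) / Σ_j w_j f_j(x).
Exponential densities:
  p_I = 0.449329
  p_II = 0.272154
Prior × likelihood for each component:
  w_I·p_I = 0.34 × 0.449329 = 0.152772
  w_II·p_II = 0.66 × 0.272154 = 0.179622
Denominator: 0.152772 + 0.179622 = 0.332393
So the posterior for State II is 0.179622 / 0.332393 ≈ 0.5404.

0.5404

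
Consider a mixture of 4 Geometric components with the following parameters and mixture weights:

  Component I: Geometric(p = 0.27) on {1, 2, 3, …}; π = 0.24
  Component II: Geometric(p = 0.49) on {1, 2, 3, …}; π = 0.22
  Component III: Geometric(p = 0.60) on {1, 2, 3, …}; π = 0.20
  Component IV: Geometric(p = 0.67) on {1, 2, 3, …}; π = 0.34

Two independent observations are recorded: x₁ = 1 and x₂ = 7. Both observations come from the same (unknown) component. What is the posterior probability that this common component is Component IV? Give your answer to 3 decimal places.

Posterior ∝ prior × likelihood, so P(k | x) ∝ π_k f_k(x); normalise over all components.
Since both observations come from the same component, the likelihood for component k is f_k(x₁)·f_k(x₂).
  p_I = [0.27·(1−0.27)^0 = 0.27·1 = 0.27] × [0.0408602] = 0.0110323
  p_II = [0.49·(1−0.49)^0 = 0.49·1 = 0.49] × [0.00862218] = 0.00422487
  p_III = [0.60·(1−0.60)^0 = 0.60·1 = 0.6] × [0.0024576] = 0.00147456
  p_IV = [0.67·(1−0.67)^0 = 0.67·1 = 0.67] × [0.000865284] = 0.00057974
Multiply by the mixture weights:
  π_I·p_I = 0.24 × 0.0110323 = 0.00264774
  π_II·p_II = 0.22 × 0.00422487 = 0.000929471
  π_III·p_III = 0.20 × 0.00147456 = 0.000294912
  π_IV·p_IV = 0.34 × 0.00057974 = 0.000197112
Sum: 0.00264774 + 0.000929471 + 0.000294912 + 0.000197112 = 0.00406924
So the posterior for Component IV is 0.000197112 / 0.00406924 ≈ 0.048.

0.048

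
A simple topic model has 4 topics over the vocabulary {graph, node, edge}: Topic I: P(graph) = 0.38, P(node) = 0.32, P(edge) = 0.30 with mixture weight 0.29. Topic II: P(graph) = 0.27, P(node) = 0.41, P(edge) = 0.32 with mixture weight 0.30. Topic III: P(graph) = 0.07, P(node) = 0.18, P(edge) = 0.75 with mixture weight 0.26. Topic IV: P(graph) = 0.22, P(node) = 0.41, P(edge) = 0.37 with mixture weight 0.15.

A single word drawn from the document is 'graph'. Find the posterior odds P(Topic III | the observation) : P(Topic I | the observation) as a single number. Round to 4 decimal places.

0.1652

The posterior odds equal the prior odds times the likelihood ratio: (w_i/w_j)·(f_i(x)/f_j(x)).
Component likelihoods at x = 'graph':
  L_I = P(graph | comp) = 0.38
  L_II = P(graph | comp) = 0.27
  L_III = P(graph | comp) = 0.07
  L_IV = P(graph | comp) = 0.22
Posterior odds = (w_III·L_III) / (w_I·L_I) = (0.26·0.07) / (0.29·0.38) = 0.0182 / 0.1102 ≈ 0.1652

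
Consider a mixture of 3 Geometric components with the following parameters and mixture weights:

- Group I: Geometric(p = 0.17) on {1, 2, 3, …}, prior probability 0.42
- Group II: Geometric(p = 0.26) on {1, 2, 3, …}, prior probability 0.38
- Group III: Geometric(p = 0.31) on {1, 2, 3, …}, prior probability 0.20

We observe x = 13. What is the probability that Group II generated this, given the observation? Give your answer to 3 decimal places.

Apply Bayes' rule: the posterior for each component is proportional to its prior times its likelihood at x.
Geometric probabilities:
  L_I = 0.17·(1−0.17)^12 = 0.17·0.10689 = 0.0181713
  L_II = 0.26·(1−0.26)^12 = 0.26·0.0269638 = 0.00701058
  L_III = 0.31·(1−0.31)^12 = 0.31·0.0116463 = 0.00361036
Weight by the priors:
  w_I·L_I = 0.42 × 0.0181713 = 0.00763195
  w_II·L_II = 0.38 × 0.00701058 = 0.00266402
  w_III·L_III = 0.20 × 0.00361036 = 0.000722072
Evidence: 0.00763195 + 0.00266402 + 0.000722072 = 0.011018
Responsibility of Group II: 0.00266402 / 0.011018 ≈ 0.242

0.242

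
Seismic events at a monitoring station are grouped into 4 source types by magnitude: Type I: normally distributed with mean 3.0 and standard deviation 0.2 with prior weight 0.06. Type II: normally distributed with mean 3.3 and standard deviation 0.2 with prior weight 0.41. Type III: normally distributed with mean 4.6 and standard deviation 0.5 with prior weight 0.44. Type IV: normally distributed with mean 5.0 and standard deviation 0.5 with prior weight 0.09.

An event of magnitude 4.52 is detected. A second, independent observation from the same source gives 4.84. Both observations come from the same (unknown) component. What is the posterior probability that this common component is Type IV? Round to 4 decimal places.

0.1223

P(component k | x) = π_k·f_k(x) / marginal(x), where marginal(x) = Σ_j π_j·f_j(x).
Since both observations come from the same component, the likelihood for component k is f_k(x₁)·f_k(x₂).
  f_I = [5.72078e-13] × [8.32794e-19] = 4.76423e-31
  f_II = [1.65894e-08] × [2.66207e-13] = 4.41623e-21
  f_III = [0.787737] × [0.711065] = 0.560132
  f_IV = [0.503289] × [0.758061] = 0.381524
Multiply by the mixture weights:
  π_I·f_I = 0.06 × 4.76423e-31 = 2.85854e-32
  π_II·f_II = 0.41 × 4.41623e-21 = 1.81065e-21
  π_III·f_III = 0.44 × 0.560132 = 0.246458
  π_IV·f_IV = 0.09 × 0.381524 = 0.0343371
Denominator: 2.85854e-32 + 1.81065e-21 + 0.246458 + 0.0343371 = 0.280795
Responsibility of Type IV: 0.0343371 / 0.280795 ≈ 0.1223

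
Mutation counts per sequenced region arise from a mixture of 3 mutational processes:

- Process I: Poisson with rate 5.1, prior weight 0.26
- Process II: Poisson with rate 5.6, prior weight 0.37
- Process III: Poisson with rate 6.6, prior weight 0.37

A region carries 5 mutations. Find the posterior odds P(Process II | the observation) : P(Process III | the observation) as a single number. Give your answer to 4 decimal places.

Since P(k|x) ∝ P(Z=k) f_k(x), the posterior odds are P(Z=i) f_i(x) / (P(Z=j) f_j(x)).
Component likelihoods at x = 5 mutations:
  f_I = e^(−5.1)·5.1^5/5! = 0.175294
  f_II = e^(−5.6)·5.6^5/5! = 0.169711
  f_III = e^(−6.6)·6.6^5/5! = 0.141969
Posterior odds = (P(Z=II)·f_II) / (P(Z=III)·f_III) = (0.37·0.169711) / (0.37·0.141969) = 0.062793 / 0.0525287 ≈ 1.1954

1.1954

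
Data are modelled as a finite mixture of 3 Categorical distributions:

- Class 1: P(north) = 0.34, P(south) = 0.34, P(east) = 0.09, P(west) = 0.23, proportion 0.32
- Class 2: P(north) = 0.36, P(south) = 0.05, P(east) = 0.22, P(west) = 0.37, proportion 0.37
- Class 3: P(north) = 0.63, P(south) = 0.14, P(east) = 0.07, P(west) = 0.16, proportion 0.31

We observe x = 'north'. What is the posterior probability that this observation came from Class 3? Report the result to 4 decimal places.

0.4466

Posterior ∝ prior × likelihood, so P(k | x) ∝ π_k f_k(x); normalise over all components.
Categorical probabilities:
  p_1 = 0.34
  p_2 = 0.36
  p_3 = 0.63
Prior × likelihood for each component:
  π_1·p_1 = 0.32 × 0.34 = 0.1088
  π_2·p_2 = 0.37 × 0.36 = 0.1332
  π_3·p_3 = 0.31 × 0.63 = 0.1953
Evidence: 0.1088 + 0.1332 + 0.1953 = 0.4373
Responsibility of Class 3: 0.1953 / 0.4373 ≈ 0.4466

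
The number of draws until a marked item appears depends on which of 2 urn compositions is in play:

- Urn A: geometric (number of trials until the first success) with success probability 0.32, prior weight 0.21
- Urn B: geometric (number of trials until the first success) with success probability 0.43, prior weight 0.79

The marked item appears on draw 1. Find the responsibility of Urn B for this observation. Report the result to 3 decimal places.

0.835

The responsibility of component k is π_k f_k(x) divided by Σ_j π_j f_j(x).
Geometric probabilities:
  f_A = 0.32
  f_B = 0.43
Prior × likelihood for each component:
  π_A·f_A = 0.21 × 0.32 = 0.0672
  π_B·f_B = 0.79 × 0.43 = 0.3397
Sum: 0.0672 + 0.3397 = 0.4069
P(Urn B | 1) = 0.3397 / 0.4069 ≈ 0.835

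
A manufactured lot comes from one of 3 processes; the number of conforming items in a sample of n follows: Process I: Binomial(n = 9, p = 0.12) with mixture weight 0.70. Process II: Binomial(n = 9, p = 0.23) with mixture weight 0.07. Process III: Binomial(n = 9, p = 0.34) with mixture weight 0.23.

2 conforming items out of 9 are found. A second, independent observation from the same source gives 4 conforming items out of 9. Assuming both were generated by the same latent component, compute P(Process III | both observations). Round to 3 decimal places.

Apply Bayes' rule: the posterior for each component is proportional to its prior times its likelihood at x.
Since both observations come from the same component, the likelihood for component k is f_k(x₁)·f_k(x₂).
  f_I = [0.211857] × [0.0137882] = 0.00292114
  f_II = [0.305628] × [0.0954411] = 0.0291695
  f_III = [0.227022] × [0.210866] = 0.0478711
Multiply by the mixture weights:
  π_I·f_I = 0.70 × 0.00292114 = 0.0020448
  π_II·f_II = 0.07 × 0.0291695 = 0.00204186
  π_III·f_III = 0.23 × 0.0478711 = 0.0110104
Denominator: 0.0020448 + 0.00204186 + 0.0110104 = 0.015097
Responsibility of Process III: 0.0110104 / 0.015097 ≈ 0.729

0.729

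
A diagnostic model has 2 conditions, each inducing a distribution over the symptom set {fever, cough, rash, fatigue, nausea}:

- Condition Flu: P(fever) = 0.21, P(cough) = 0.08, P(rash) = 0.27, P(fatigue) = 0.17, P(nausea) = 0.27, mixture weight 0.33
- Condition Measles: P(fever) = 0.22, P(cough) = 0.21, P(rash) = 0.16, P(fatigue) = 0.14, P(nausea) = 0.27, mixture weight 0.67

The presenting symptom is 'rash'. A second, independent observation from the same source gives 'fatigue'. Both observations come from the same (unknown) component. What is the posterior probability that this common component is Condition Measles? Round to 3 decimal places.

The responsibility of component k is π_k f_k(x) divided by Σ_j π_j f_j(x).
Since both observations come from the same component, the likelihood for component k is f_k(x₁)·f_k(x₂).
  f_Flu = [0.27] × [0.17] = 0.0459
  f_Measles = [0.16] × [0.14] = 0.0224
Multiply by the mixture weights:
  π_Flu·f_Flu = 0.33 × 0.0459 = 0.015147
  π_Measles·f_Measles = 0.67 × 0.0224 = 0.015008
Denominator: 0.015147 + 0.015008 = 0.030155
P(Condition Measles | x₁,x₂) = 0.015008 / 0.030155 ≈ 0.498

0.498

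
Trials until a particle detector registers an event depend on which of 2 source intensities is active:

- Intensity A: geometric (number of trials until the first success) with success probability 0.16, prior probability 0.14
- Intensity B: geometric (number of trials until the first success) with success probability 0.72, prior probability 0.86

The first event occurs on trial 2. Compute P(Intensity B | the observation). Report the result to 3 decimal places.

0.902

Apply Bayes' rule: the posterior for each component is proportional to its prior times its likelihood at x.
Component likelihoods at x = 2:
  L_A = 0.16·(1−0.16)^1 = 0.16·0.84 = 0.1344
  L_B = 0.72·(1−0.72)^1 = 0.72·0.28 = 0.2016
Multiply by the mixture weights:
  π_A·L_A = 0.14 × 0.1344 = 0.018816
  π_B·L_B = 0.86 × 0.2016 = 0.173376
Evidence: 0.018816 + 0.173376 = 0.192192
Responsibility of Intensity B: 0.173376 / 0.192192 ≈ 0.902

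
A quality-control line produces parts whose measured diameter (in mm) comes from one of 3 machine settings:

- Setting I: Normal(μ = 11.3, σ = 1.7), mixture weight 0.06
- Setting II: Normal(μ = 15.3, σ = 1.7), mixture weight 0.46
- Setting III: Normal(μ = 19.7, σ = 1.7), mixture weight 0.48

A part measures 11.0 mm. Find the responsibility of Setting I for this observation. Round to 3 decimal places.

P(component k | x) = π_k·f_k(x) / marginal(x), where marginal(x) = Σ_j π_j·f_j(x).
Normal densities:
  p_I = (1/(1.7·√(2π)))·exp(−(11.0−11.3)²/(2·1.7²)) = 0.234672·exp(-0.01557) = 0.231046
  p_II = (1/(1.7·√(2π)))·exp(−(11.0−15.3)²/(2·1.7²)) = 0.234672·exp(-3.19896) = 0.00957568
  p_III = (1/(1.7·√(2π)))·exp(−(11.0−19.7)²/(2·1.7²)) = 0.234672·exp(-13.09516) = 4.82289e-07
Weight by the priors:
  π_I·p_I = 0.06 × 0.231046 = 0.0138628
  π_II·p_II = 0.46 × 0.00957568 = 0.00440481
  π_III·p_III = 0.48 × 4.82289e-07 = 2.31499e-07
Evidence: 0.0138628 + 0.00440481 + 2.31499e-07 = 0.0182678
So the posterior for Setting I is 0.0138628 / 0.0182678 ≈ 0.759.

0.759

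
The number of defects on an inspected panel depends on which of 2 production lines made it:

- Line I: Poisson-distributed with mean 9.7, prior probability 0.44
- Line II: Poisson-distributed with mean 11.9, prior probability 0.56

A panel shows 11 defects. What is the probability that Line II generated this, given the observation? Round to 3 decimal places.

0.572

P(component k | x) = π_k·f_k(x) / marginal(x), where marginal(x) = Σ_j π_j·f_j(x).
Evaluate each component's likelihood at the observed value:
  f_I = 0.109819
  f_II = 0.115281
Prior × likelihood for each component:
  π_I·f_I = 0.44 × 0.109819 = 0.0483203
  π_II·f_II = 0.56 × 0.115281 = 0.0645572
Sum: 0.0483203 + 0.0645572 = 0.112877
P(Line II | 11 defects) = 0.0645572 / 0.112877 ≈ 0.572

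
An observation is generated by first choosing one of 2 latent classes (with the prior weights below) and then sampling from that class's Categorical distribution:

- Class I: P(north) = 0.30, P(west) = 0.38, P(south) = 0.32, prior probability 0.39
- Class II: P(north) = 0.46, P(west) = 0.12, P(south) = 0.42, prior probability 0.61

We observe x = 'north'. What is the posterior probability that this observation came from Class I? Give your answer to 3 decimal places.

P(component k | x) = P(Z=k)·f_k(x) / marginal(x), where marginal(x) = Σ_j P(Z=j)·f_j(x).
Component likelihoods at x = 'north':
  L_I = 0.3
  L_II = 0.46
Multiply by the mixture weights:
  P(Z=I)·L_I = 0.39 × 0.3 = 0.117
  P(Z=II)·L_II = 0.61 × 0.46 = 0.2806
Normaliser: 0.117 + 0.2806 = 0.3976
So the posterior for Class I is 0.117 / 0.3976 ≈ 0.294.

0.294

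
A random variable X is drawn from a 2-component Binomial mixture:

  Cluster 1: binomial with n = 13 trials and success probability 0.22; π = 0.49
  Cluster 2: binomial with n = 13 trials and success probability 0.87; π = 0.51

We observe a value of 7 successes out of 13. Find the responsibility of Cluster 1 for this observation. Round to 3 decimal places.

0.748

The responsibility of component k is P(Z=k) f_k(x) divided by Σ_j P(Z=j) f_j(x).
Component likelihoods at x = 7 successes out of 13:
  f_1 = 0.00963926
  f_2 = 0.00312473
Weight by the priors:
  P(Z=1)·f_1 = 0.49 × 0.00963926 = 0.00472324
  P(Z=2)·f_2 = 0.51 × 0.00312473 = 0.00159361
Sum: 0.00472324 + 0.00159361 = 0.00631685
P(Cluster 1 | data) ≈ 0.748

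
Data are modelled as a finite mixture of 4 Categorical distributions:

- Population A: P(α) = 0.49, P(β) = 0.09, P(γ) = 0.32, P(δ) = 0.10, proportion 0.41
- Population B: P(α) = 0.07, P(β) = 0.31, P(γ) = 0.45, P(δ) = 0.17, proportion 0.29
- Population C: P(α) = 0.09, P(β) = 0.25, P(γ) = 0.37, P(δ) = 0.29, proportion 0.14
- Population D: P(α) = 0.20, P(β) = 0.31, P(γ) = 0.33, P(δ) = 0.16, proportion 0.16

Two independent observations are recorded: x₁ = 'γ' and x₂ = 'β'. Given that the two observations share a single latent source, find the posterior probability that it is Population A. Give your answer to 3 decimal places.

0.145

Posterior ∝ prior × likelihood, so P(k | x) ∝ π_k f_k(x); normalise over all components.
Since both observations come from the same component, the likelihood for component k is f_k(x₁)·f_k(x₂).
  p_A = [0.32] × [0.09] = 0.0288
  p_B = [0.45] × [0.31] = 0.1395
  p_C = [0.37] × [0.25] = 0.0925
  p_D = [0.33] × [0.31] = 0.1023
Prior × likelihood for each component:
  π_A·p_A = 0.41 × 0.0288 = 0.011808
  π_B·p_B = 0.29 × 0.1395 = 0.040455
  π_C·p_C = 0.14 × 0.0925 = 0.01295
  π_D·p_D = 0.16 × 0.1023 = 0.016368
Sum: 0.011808 + 0.040455 + 0.01295 + 0.016368 = 0.081581
P(Population A | data) = 0.011808 / 0.081581 ≈ 0.145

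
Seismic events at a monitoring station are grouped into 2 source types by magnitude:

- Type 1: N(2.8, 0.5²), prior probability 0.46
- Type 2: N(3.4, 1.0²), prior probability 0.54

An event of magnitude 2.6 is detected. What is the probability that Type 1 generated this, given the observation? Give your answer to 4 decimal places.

Posterior ∝ prior × likelihood, so P(k | x) ∝ π_k f_k(x); normalise over all components.
Component likelihoods at x = 2.6:
  L_1 = 0.73654
  L_2 = 0.289692
Unnormalised posteriors:
  π_1·L_1 = 0.46 × 0.73654 = 0.338809
  π_2·L_2 = 0.54 × 0.289692 = 0.156433
Marginal: 0.338809 + 0.156433 = 0.495242
Responsibility of Type 1: 0.338809 / 0.495242 ≈ 0.6841

0.6841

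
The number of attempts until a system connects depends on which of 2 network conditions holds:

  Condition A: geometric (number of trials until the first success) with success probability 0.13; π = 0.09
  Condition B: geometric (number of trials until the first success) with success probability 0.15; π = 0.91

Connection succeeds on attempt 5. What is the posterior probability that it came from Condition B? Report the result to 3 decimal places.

By Bayes' theorem, P(k | x) = P(Z=k) f_k(x) / Σ_j P(Z=j) f_j(x).
Evaluate each component's likelihood at the observed value:
  f_A = 0.13·(1−0.13)^4 = 0.13·0.572898 = 0.0744767
  f_B = 0.15·(1−0.15)^4 = 0.15·0.522006 = 0.0783009
Weight by the priors:
  P(Z=A)·f_A = 0.09 × 0.0744767 = 0.0067029
  P(Z=B)·f_B = 0.91 × 0.0783009 = 0.0712539
Marginal: 0.0067029 + 0.0712539 = 0.0779568
P(Condition B | data) = 0.0712539 / 0.0779568 ≈ 0.914

0.914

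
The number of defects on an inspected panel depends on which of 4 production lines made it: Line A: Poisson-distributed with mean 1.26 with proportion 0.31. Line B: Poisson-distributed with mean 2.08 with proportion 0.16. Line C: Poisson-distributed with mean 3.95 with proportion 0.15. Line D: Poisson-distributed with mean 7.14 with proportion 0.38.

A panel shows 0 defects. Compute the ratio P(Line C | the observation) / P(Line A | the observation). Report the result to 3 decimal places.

Posterior odds = (π_i f_i(x)) / (π_j f_j(x)); the normalising sum cancels.
Component likelihoods at x = 0 defects:
  L_A = e^(−1.26)·1.26^0/0! = 0.283654
  L_B = e^(−2.08)·2.08^0/0! = 0.12493
  L_C = e^(−3.95)·3.95^0/0! = 0.0192547
  L_D = e^(−7.14)·7.14^0/0! = 0.000792752
Posterior odds = (π_C·L_C) / (π_A·L_A) = (0.15·0.0192547) / (0.31·0.283654) = 0.00288821 / 0.0879327 ≈ 0.033

0.033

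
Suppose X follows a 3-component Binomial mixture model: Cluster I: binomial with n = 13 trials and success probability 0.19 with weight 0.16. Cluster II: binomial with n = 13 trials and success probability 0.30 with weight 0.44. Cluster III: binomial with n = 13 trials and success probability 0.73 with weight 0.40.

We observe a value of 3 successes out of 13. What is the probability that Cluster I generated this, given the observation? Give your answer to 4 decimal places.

By Bayes' theorem, P(k | x) = w_k f_k(x) / Σ_j w_j f_j(x).
Component likelihoods at x = 3 successes out of 13:
  p_I = 0.238494
  p_II = 0.218127
  p_III = 0.000229072
Weight by the priors:
  w_I·p_I = 0.16 × 0.238494 = 0.038159
  w_II·p_II = 0.44 × 0.218127 = 0.0959761
  w_III·p_III = 0.40 × 0.000229072 = 9.16289e-05
Normaliser: 0.038159 + 0.0959761 + 9.16289e-05 = 0.134227
So the posterior for Cluster I is 0.038159 / 0.134227 ≈ 0.2843.

0.2843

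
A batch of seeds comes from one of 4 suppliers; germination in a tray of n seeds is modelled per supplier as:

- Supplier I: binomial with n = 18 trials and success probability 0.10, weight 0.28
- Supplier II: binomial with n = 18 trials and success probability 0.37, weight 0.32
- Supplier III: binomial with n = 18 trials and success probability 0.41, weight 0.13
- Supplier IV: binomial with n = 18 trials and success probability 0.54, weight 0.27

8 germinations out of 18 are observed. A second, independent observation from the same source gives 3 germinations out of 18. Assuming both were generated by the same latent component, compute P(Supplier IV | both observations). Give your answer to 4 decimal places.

0.0164

P(component k | x) = π_k·f_k(x) / marginal(x), where marginal(x) = Σ_j π_j·f_j(x).
Since both observations come from the same component, the likelihood for component k is f_k(x₁)·f_k(x₂).
  p_I = [C(18,8)·0.10^8·0.90^10 = 43758·1e-08·0.348678 = 0.000152575] × [0.168007] = 2.56336e-05
  p_II = [C(18,8)·0.37^8·0.63^10 = 43758·0.000351248·0.0098493 = 0.151383] × [0.0404021] = 0.00611618
  p_III = [C(18,8)·0.41^8·0.59^10 = 43758·0.000798493·0.00511117 = 0.178586] × [0.0205505] = 0.00367004
  p_IV = [C(18,8)·0.54^8·0.46^10 = 43758·0.0072302·0.000424207 = 0.13421] × [0.00112264] = 0.000150669
Unnormalised posteriors:
  π_I·p_I = 0.28 × 2.56336e-05 = 7.17742e-06
  π_II·p_II = 0.32 × 0.00611618 = 0.00195718
  π_III·p_III = 0.13 × 0.00367004 = 0.000477105
  π_IV·p_IV = 0.27 × 0.000150669 = 4.06807e-05
Normaliser: 7.17742e-06 + 0.00195718 + 0.000477105 + 4.06807e-05 = 0.00248214
P(Supplier IV | x₁, x₂) = 4.06807e-05 / 0.00248214 ≈ 0.0164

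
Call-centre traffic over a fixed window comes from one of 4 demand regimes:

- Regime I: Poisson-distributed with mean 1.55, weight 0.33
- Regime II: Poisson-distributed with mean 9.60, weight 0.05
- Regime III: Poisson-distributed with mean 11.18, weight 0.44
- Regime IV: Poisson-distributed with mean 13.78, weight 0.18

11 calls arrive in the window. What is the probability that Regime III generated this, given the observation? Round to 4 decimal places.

Apply Bayes' rule: the posterior for each component is proportional to its prior times its likelihood at x.
Poisson probabilities:
  L_I = 6.59685e-07
  L_II = 0.108293
  L_III = 0.119204
  L_IV = 0.0883096
Multiply by the mixture weights:
  w_I·L_I = 0.33 × 6.59685e-07 = 2.17696e-07
  w_II·L_II = 0.05 × 0.108293 = 0.00541466
  w_III·L_III = 0.44 × 0.119204 = 0.0524499
  w_IV·L_IV = 0.18 × 0.0883096 = 0.0158957
Sum: 2.17696e-07 + 0.00541466 + 0.0524499 + 0.0158957 = 0.0737605
Responsibility of Regime III: 0.0524499 / 0.0737605 ≈ 0.7111

0.7111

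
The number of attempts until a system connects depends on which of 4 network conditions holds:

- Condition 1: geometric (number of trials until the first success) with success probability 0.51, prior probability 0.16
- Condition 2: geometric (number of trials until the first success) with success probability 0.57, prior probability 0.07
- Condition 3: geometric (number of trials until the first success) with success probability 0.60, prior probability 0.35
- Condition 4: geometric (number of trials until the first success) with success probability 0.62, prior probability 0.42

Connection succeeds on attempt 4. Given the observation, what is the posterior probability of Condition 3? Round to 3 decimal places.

Posterior ∝ prior × likelihood, so P(k | x) ∝ P(Z=k) f_k(x); normalise over all components.
Component likelihoods at x = 4:
  L_1 = 0.060001
  L_2 = 0.045319
  L_3 = 0.0384
  L_4 = 0.0340206
Prior × likelihood for each component:
  P(Z=1)·L_1 = 0.16 × 0.060001 = 0.00960016
  P(Z=2)·L_2 = 0.07 × 0.045319 = 0.00317233
  P(Z=3)·L_3 = 0.35 × 0.0384 = 0.01344
  P(Z=4)·L_4 = 0.42 × 0.0340206 = 0.0142887
Normaliser: 0.00960016 + 0.00317233 + 0.01344 + 0.0142887 = 0.0405012
Responsibility of Condition 3: 0.01344 / 0.0405012 ≈ 0.332

0.332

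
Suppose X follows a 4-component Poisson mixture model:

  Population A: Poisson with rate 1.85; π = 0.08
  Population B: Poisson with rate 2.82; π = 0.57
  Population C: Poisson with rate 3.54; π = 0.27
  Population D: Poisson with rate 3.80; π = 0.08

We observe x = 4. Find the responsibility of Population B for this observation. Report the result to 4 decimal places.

By Bayes' theorem, P(k | x) = π_k f_k(x) / Σ_j π_j f_j(x).
Component likelihoods at x = 4:
  f_A = e^(−1.85)·1.85^4/4! = 0.0767416
  f_B = e^(−2.82)·2.82^4/4! = 0.157063
  f_C = e^(−3.54)·3.54^4/4! = 0.189845
  f_D = e^(−3.80)·3.80^4/4! = 0.194359
Weight by the priors:
  π_A·f_A = 0.08 × 0.0767416 = 0.00613933
  π_B·f_B = 0.57 × 0.157063 = 0.0895261
  π_C·f_C = 0.27 × 0.189845 = 0.0512582
  π_D·f_D = 0.08 × 0.194359 = 0.0155487
Evidence: 0.00613933 + 0.0895261 + 0.0512582 + 0.0155487 = 0.162472
Responsibility of Population B: 0.0895261 / 0.162472 ≈ 0.5510

0.5510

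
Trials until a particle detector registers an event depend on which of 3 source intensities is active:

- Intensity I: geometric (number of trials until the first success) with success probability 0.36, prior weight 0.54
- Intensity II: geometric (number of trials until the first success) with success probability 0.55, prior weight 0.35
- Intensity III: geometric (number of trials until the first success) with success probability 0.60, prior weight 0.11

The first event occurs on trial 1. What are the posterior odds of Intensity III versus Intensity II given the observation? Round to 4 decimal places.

0.3429

The posterior odds equal the prior odds times the likelihood ratio: (w_i/w_j)·(f_i(x)/f_j(x)).
Evaluate each component's likelihood at the observed value:
  p_I = 0.36
  p_II = 0.55
  p_III = 0.6
Posterior odds = (w_III·p_III) / (w_II·p_II) = (0.11·0.6) / (0.35·0.55) = 0.066 / 0.1925 ≈ 0.3429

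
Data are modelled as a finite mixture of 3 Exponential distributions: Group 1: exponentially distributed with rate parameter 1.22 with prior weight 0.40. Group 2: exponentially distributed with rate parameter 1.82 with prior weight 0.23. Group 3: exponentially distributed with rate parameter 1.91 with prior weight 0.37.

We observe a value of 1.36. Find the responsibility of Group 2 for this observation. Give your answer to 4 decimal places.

0.1949

Apply Bayes' rule: the posterior for each component is proportional to its prior times its likelihood at x.
Evaluate each component's likelihood at the observed value:
  L_1 = 0.232155
  L_2 = 0.153146
  L_3 = 0.142203
Weight by the priors:
  π_1·L_1 = 0.40 × 0.232155 = 0.0928621
  π_2·L_2 = 0.23 × 0.153146 = 0.0352236
  π_3·L_3 = 0.37 × 0.142203 = 0.0526153
Marginal: 0.0928621 + 0.0352236 + 0.0526153 = 0.180701
So the posterior for Group 2 is 0.0352236 / 0.180701 ≈ 0.1949.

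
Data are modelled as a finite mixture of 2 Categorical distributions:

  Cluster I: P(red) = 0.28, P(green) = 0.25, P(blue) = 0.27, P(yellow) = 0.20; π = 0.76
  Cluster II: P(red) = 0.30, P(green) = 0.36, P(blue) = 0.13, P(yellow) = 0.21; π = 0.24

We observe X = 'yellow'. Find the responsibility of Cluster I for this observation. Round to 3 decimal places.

P(component k | x) = w_k·f_k(x) / marginal(x), where marginal(x) = Σ_j w_j·f_j(x).
Categorical probabilities:
  f_I = P(yellow | comp) = 0.20
  f_II = P(yellow | comp) = 0.21
Multiply by the mixture weights:
  w_I·f_I = 0.76 × 0.2 = 0.152
  w_II·f_II = 0.24 × 0.21 = 0.0504
Sum: 0.152 + 0.0504 = 0.2024
So the posterior for Cluster I is 0.152 / 0.2024 ≈ 0.751.

0.751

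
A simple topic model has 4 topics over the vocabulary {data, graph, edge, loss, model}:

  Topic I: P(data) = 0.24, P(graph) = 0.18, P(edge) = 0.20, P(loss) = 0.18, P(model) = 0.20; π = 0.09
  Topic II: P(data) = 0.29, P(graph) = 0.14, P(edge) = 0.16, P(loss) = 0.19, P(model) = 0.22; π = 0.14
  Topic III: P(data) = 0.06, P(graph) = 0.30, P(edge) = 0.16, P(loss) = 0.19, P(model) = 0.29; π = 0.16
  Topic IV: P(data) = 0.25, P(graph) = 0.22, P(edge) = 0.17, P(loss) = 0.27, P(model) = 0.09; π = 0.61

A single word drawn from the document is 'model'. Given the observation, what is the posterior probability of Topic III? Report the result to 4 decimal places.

0.3091

The responsibility of component k is P(Z=k) f_k(x) divided by Σ_j P(Z=j) f_j(x).
Component likelihoods at x = 'model':
  L_I = P(model | comp) = 0.20
  L_II = P(model | comp) = 0.22
  L_III = P(model | comp) = 0.29
  L_IV = P(model | comp) = 0.09
Prior × likelihood for each component:
  P(Z=I)·L_I = 0.09 × 0.2 = 0.018
  P(Z=II)·L_II = 0.14 × 0.22 = 0.0308
  P(Z=III)·L_III = 0.16 × 0.29 = 0.0464
  P(Z=IV)·L_IV = 0.61 × 0.09 = 0.0549
Sum: 0.018 + 0.0308 + 0.0464 + 0.0549 = 0.1501
So the posterior for Topic III is 0.0464 / 0.1501 ≈ 0.3091.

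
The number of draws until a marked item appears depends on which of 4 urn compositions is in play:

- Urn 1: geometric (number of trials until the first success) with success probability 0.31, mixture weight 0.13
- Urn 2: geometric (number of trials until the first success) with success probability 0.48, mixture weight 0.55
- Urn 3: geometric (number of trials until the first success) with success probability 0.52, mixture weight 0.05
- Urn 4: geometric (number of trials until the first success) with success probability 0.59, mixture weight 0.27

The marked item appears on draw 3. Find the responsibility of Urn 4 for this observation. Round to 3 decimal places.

Apply Bayes' rule: the posterior for each component is proportional to its prior times its likelihood at x.
Geometric probabilities:
  L_1 = 0.147591
  L_2 = 0.129792
  L_3 = 0.119808
  L_4 = 0.099179
Multiply by the mixture weights:
  π_1·L_1 = 0.13 × 0.147591 = 0.0191868
  π_2·L_2 = 0.55 × 0.129792 = 0.0713856
  π_3·L_3 = 0.05 × 0.119808 = 0.0059904
  π_4·L_4 = 0.27 × 0.099179 = 0.0267783
Marginal: 0.0191868 + 0.0713856 + 0.0059904 + 0.0267783 = 0.123341
P(Urn 4 | 3) = 0.0267783 / 0.123341 ≈ 0.217

0.217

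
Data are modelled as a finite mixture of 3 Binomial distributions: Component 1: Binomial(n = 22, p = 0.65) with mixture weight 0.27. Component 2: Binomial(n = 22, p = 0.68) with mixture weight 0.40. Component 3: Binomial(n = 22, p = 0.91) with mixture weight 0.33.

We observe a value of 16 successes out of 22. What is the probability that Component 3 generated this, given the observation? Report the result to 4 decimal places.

0.0269

P(component k | x) = π_k·f_k(x) / marginal(x), where marginal(x) = Σ_j π_j·f_j(x).
Evaluate each component's likelihood at the observed value:
  f_1 = C(22,16)·0.65^16·0.35^6 = 74613·0.00101535·0.00183827 = 0.139263
  f_2 = C(22,16)·0.68^16·0.32^6 = 74613·0.00208998·0.00107374 = 0.167439
  f_3 = C(22,16)·0.91^16·0.09^6 = 74613·0.221137·5.31441e-07 = 0.00876863
Unnormalised posteriors:
  π_1·f_1 = 0.27 × 0.139263 = 0.0376011
  π_2·f_2 = 0.40 × 0.167439 = 0.0669757
  π_3·f_3 = 0.33 × 0.00876863 = 0.00289365
Normaliser: 0.0376011 + 0.0669757 + 0.00289365 = 0.10747
Responsibility of Component 3: 0.00289365 / 0.10747 ≈ 0.0269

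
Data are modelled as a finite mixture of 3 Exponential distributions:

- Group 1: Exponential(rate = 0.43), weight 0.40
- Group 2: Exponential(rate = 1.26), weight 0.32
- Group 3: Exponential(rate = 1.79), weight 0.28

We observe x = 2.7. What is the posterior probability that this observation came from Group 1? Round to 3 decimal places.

0.756

The responsibility of component k is π_k f_k(x) divided by Σ_j π_j f_j(x).
Component likelihoods at x = 2.7:
  f_1 = 0.43·e^(−0.43·2.7) = 0.43·e^(−1.1610) = 0.134664
  f_2 = 1.26·e^(−1.26·2.7) = 1.26·e^(−3.4020) = 0.0419663
  f_3 = 1.79·e^(−1.79·2.7) = 1.79·e^(−4.8330) = 0.014253
Unnormalised posteriors:
  π_1·f_1 = 0.40 × 0.134664 = 0.0538657
  π_2·f_2 = 0.32 × 0.0419663 = 0.0134292
  π_3·f_3 = 0.28 × 0.014253 = 0.00399085
Normaliser: 0.0538657 + 0.0134292 + 0.00399085 = 0.0712858
So the posterior for Group 1 is 0.0538657 / 0.0712858 ≈ 0.756.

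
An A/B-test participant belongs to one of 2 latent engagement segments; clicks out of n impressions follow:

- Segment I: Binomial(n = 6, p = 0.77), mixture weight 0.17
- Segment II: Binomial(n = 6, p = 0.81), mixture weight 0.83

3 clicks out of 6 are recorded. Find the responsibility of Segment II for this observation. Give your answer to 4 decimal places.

0.7621

Posterior ∝ prior × likelihood, so P(k | x) ∝ π_k f_k(x); normalise over all components.
Component likelihoods at x = 3 clicks out of 6:
  L_I = 0.111093
  L_II = 0.0729031
Weight by the priors:
  π_I·L_I = 0.17 × 0.111093 = 0.0188858
  π_II·L_II = 0.83 × 0.0729031 = 0.0605096
Sum: 0.0188858 + 0.0605096 = 0.0793953
P(Segment II | 3 clicks out of 6) = 0.0605096 / 0.0793953 ≈ 0.7621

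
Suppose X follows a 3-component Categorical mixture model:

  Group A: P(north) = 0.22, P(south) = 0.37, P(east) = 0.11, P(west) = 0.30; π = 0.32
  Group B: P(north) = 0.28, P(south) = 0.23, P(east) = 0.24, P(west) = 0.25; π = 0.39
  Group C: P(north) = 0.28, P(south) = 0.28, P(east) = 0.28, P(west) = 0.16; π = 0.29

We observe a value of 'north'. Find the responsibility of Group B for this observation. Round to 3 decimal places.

P(component k | x) = π_k·f_k(x) / marginal(x), where marginal(x) = Σ_j π_j·f_j(x).
Component likelihoods at x = 'north':
  L_A = 0.22
  L_B = 0.28
  L_C = 0.28
Multiply by the mixture weights:
  π_A·L_A = 0.32 × 0.22 = 0.0704
  π_B·L_B = 0.39 × 0.28 = 0.1092
  π_C·L_C = 0.29 × 0.28 = 0.0812
Evidence: 0.0704 + 0.1092 + 0.0812 = 0.2608
So the posterior for Group B is 0.1092 / 0.2608 ≈ 0.419.

0.419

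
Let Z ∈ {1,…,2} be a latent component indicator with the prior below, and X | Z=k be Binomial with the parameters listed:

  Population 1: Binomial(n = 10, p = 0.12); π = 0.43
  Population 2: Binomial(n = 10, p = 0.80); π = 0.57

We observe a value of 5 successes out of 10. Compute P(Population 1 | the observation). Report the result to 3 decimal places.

Posterior ∝ prior × likelihood, so P(k | x) ∝ π_k f_k(x); normalise over all components.
Binomial probabilities:
  f_1 = C(10,5)·0.12^5·0.88^5 = 252·2.48832e-05·0.527732 = 0.00330918
  f_2 = C(10,5)·0.80^5·0.20^5 = 252·0.32768·0.00032 = 0.0264241
Multiply by the mixture weights:
  π_1·f_1 = 0.43 × 0.00330918 = 0.00142295
  π_2·f_2 = 0.57 × 0.0264241 = 0.0150617
Sum: 0.00142295 + 0.0150617 = 0.0164847
So the posterior for Population 1 is 0.00142295 / 0.0164847 ≈ 0.086.

0.086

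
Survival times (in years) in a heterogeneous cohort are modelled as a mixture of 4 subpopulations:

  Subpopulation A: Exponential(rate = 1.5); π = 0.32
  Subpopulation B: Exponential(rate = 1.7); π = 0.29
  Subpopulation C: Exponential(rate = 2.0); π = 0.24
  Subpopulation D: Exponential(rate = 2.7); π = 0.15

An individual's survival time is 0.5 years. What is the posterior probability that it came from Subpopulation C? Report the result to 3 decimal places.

The responsibility of component k is w_k f_k(x) divided by Σ_j w_j f_j(x).
Exponential densities:
  L_A = 0.70855
  L_B = 0.726605
  L_C = 0.735759
  L_D = 0.699949
Unnormalised posteriors:
  w_A·L_A = 0.32 × 0.70855 = 0.226736
  w_B·L_B = 0.29 × 0.726605 = 0.210716
  w_C·L_C = 0.24 × 0.735759 = 0.176582
  w_D·L_D = 0.15 × 0.699949 = 0.104992
Evidence: 0.226736 + 0.210716 + 0.176582 + 0.104992 = 0.719026
So the posterior for Subpopulation C is 0.176582 / 0.719026 ≈ 0.246.

0.246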